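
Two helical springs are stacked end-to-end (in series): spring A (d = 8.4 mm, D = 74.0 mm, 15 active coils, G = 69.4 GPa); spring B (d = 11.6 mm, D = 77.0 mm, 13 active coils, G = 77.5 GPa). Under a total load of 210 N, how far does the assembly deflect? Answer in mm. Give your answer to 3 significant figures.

k_A = Gd⁴/(8D³N_a) = (69.4×10³)(8.4⁴)/(8·74.0³·15) = 7.1056 N/mm
k_B = Gd⁴/(8D³N_a) = (77.5×10³)(11.6⁴)/(8·77.0³·13) = 29.555 N/mm
Series: 1/k_eq = 1/7.1056 + 1/29.555 = 0.17457; k_eq = 5.7284 N/mm
δ = F/k_eq = 210/5.7284 = 36.66 mm

36.7 mm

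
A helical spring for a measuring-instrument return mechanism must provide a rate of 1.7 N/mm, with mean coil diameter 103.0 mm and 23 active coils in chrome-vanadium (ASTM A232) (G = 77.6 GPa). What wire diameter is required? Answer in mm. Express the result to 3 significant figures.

d = (8D³N_a·k / G)^(1/4) = (8·103.0³·23·1.7 / (77.6×10³))^0.25
  = (4404.7)^0.25 = 8.1467 mm

8.15 mm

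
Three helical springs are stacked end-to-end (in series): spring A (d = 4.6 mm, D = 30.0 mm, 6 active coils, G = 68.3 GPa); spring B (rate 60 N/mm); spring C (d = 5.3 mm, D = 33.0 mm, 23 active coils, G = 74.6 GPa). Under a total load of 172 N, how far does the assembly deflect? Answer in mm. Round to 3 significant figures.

k_A = Gd⁴/(8D³N_a) = (68.3×10³)(4.6⁴)/(8·30.0³·6) = 23.596 N/mm
k_C = Gd⁴/(8D³N_a) = (74.6×10³)(5.3⁴)/(8·33.0³·23) = 8.9019 N/mm
Series: 1/k_eq = 1/23.596 + 1/60 + 1/8.9019 = 0.17138; k_eq = 5.8349 N/mm
δ = F/k_eq = 172/5.8349 = 29.478 mm

29.5 mm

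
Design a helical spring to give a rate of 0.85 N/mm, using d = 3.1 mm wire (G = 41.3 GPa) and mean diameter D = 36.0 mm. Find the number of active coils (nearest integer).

N_a = Gd⁴/(8D³k) = (41.3×10³ × 3.1⁴)/(8 × 36.0³ × 0.85)
    = 3.81414e+06 / 317261 = 12.02 → 12 coils

12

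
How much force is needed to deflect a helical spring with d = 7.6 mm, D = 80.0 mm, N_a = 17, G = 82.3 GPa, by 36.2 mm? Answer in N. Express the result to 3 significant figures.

k = Gd⁴/(8D³N_a) = (82.3×10³)(7.6⁴)/(8·80.0³·17) = 3.9432 N/mm
F = k·δ = 3.9432 × 36.2 = 142.74 N

143 N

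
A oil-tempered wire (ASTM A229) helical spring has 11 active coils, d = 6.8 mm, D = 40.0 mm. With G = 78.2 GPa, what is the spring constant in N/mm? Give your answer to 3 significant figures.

29.7 N/mm

k = Gd⁴/(8D³N_a) = (78.2×10³ × 6.8⁴) / (8 × 40.0³ × 11)
  = 1.67202e+08 / 5.632e+06 = 29.688 N/mm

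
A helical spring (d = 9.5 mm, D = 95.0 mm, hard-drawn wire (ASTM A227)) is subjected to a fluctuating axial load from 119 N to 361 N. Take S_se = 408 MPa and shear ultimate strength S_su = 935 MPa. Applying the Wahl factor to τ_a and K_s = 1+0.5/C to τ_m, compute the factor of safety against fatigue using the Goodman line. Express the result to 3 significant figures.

5.82

C = D/d = 95.0/9.5 = 10.0000; K_W = (4C−1)/(4C−4)+0.615/C = 1.1448; K_s = 1+0.5/C = 1.0500
F_a = (F_max−F_min)/2 = 121 N; F_m = (F_max+F_min)/2 = 240 N
τ_a = K_W·8F_aD/(πd³) = 1.1448 × 34.141 = 39.086 MPa
τ_m = K_s·8F_mD/(πd³) = 1.0500 × 67.718 = 71.104 MPa
Goodman: 1/n_f = τ_a/S_se + τ_m/S_su = 39.086/408 + 71.104/935 = 0.09580 + 0.07605 = 0.17185
n_f = 1/0.17185 = 5.819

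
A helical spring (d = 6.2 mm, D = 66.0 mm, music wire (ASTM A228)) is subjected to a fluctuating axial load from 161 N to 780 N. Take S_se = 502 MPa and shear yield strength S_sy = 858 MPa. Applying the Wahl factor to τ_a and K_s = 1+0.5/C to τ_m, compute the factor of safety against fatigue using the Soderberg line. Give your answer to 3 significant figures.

1.11

C = D/d = 66.0/6.2 = 10.6452; K_W = (4C−1)/(4C−4)+0.615/C = 1.1355; K_s = 1+0.5/C = 1.0470
F_a = (F_max−F_min)/2 = 309.5 N; F_m = (F_max+F_min)/2 = 470.5 N
τ_a = K_W·8F_aD/(πd³) = 1.1355 × 218.26 = 247.84 MPa
τ_m = K_s·8F_mD/(πd³) = 1.0470 × 331.79 = 347.38 MPa
Soderberg: 1/n_f = τ_a/S_se + τ_m/S_sy = 247.84/502 + 347.38/858 = 0.49370 + 0.40487 = 0.89857
n_f = 1/0.89857 = 1.113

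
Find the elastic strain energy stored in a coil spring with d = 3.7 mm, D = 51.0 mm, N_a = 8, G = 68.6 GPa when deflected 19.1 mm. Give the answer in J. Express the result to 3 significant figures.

0.276 J

k = Gd⁴/(8D³N_a) = (68.6×10³)(3.7⁴)/(8·51.0³·8) = 1.5144 N/mm
U = ½kδ² = 0.5 × 1.5144 × 19.1² = 276.23 N·mm = 0.27623 J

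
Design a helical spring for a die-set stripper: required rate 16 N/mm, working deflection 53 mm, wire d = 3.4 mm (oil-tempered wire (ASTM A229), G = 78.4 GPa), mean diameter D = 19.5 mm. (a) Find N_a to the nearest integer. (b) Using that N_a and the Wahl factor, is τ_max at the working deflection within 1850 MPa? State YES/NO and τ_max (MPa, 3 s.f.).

(a) 11 coils; (b) YES, τ_max = 1360 MPa

N_a = Gd⁴/(8D³k) = (78.4×10³)(3.4⁴)/(8·19.5³·16) = 11.04 → N_a = 11
Actual rate k = Gd⁴/(8D³·11) = 16.056 N/mm
Working load F = kδ = 16.056·53 = 850.98 N
C = 19.5/3.4 = 5.7353; K_W = (4C−1)/(4C−4)+0.615/C = 1.2656
τ_max = K_W·8FD/(πd³) = 1.2656·1075.1 = 1360.7 MPa
τ_max ≤ 1850 MPa → acceptable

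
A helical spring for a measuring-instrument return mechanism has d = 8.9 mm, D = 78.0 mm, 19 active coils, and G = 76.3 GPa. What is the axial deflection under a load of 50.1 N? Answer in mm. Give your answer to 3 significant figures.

k = Gd⁴/(8D³N_a) = (76.3×10³)(8.9⁴)/(8·78.0³·19) = 6.6368 N/mm
δ = F/k = 50.1 / 6.6368 = 7.5488 mm

7.55 mm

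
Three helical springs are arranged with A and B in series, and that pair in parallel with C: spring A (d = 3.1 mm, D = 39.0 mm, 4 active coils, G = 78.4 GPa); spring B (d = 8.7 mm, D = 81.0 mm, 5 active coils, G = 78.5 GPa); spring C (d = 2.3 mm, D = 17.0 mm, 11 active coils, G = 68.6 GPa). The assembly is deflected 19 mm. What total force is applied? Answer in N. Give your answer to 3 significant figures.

146 N

k_A = Gd⁴/(8D³N_a) = (78.4×10³)(3.1⁴)/(8·39.0³·4) = 3.8143 N/mm
k_B = Gd⁴/(8D³N_a) = (78.5×10³)(8.7⁴)/(8·81.0³·5) = 21.156 N/mm
k_C = Gd⁴/(8D³N_a) = (68.6×10³)(2.3⁴)/(8·17.0³·11) = 4.4402 N/mm
Springs A,B series: k_AB = 1/(1/3.8143+1/21.156) = 3.2317 N/mm; parallel with C: k_eq = 3.2317+4.4402 = 7.6719 N/mm
F = k_eq·δ = 7.6719·19 = 145.77 N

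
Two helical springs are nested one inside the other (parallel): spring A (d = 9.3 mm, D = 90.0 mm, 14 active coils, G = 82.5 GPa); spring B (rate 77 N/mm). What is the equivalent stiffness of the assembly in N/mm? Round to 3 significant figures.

84.6 N/mm

k_A = Gd⁴/(8D³N_a) = (82.5×10³)(9.3⁴)/(8·90.0³·14) = 7.5586 N/mm
Parallel: k_eq = 7.5586 + 77 = 84.559 N/mm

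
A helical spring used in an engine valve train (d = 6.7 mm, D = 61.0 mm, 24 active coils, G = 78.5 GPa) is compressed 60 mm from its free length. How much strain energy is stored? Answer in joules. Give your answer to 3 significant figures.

6.53 J

k = Gd⁴/(8D³N_a) = (78.5×10³)(6.7⁴)/(8·61.0³·24) = 3.6298 N/mm
U = ½kδ² = 0.5 × 3.6298 × 60² = 6533.6 N·mm = 6.5336 J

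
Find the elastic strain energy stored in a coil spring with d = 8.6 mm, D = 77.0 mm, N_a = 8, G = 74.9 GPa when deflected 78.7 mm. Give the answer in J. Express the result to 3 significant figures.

k = Gd⁴/(8D³N_a) = (74.9×10³)(8.6⁴)/(8·77.0³·8) = 14.022 N/mm
U = ½kδ² = 0.5 × 14.022 × 78.7² = 43425 N·mm = 43.425 J

43.4 J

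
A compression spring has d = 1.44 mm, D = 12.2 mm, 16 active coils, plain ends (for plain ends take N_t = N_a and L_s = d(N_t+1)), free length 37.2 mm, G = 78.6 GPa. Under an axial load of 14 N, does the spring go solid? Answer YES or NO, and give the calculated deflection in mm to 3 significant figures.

k = Gd⁴/(8D³N_a) = (78.6×10³)(1.44⁴)/(8·12.2³·16) = 1.4541 N/mm
N_t = 16; L_s = 1.44·17 = 24.48 mm; δ_solid = L₀ − L_s = 37.2 − 24.48 = 12.72 mm
δ = F/k = 14/1.4541 = 9.6282 mm
δ < δ_solid → spring does not go solid

NO, δ = 9.63 mm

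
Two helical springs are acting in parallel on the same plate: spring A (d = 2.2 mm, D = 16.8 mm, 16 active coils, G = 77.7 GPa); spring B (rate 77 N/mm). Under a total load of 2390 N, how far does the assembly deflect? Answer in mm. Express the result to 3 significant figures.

k_A = Gd⁴/(8D³N_a) = (77.7×10³)(2.2⁴)/(8·16.8³·16) = 2.999 N/mm
Parallel: k_eq = 2.999 + 77 = 79.999 N/mm
δ = F/k_eq = 2390/79.999 = 29.875 mm

29.9 mm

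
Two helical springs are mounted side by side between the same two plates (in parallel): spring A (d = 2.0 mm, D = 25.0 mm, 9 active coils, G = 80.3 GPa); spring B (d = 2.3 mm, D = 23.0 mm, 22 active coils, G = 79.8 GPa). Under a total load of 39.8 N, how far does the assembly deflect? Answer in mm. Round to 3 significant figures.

18.2 mm

k_A = Gd⁴/(8D³N_a) = (80.3×10³)(2.0⁴)/(8·25.0³·9) = 1.142 N/mm
k_B = Gd⁴/(8D³N_a) = (79.8×10³)(2.3⁴)/(8·23.0³·22) = 1.0428 N/mm
Parallel: k_eq = 1.142 + 1.0428 = 2.1849 N/mm
δ = F/k_eq = 39.8/2.1849 = 18.216 mm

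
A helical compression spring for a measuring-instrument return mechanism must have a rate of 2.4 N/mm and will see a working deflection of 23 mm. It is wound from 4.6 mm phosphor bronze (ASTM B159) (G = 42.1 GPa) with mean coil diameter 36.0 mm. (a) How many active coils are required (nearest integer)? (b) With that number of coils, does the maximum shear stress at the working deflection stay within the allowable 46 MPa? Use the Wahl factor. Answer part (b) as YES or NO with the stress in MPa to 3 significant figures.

N_a = Gd⁴/(8D³k) = (42.1×10³)(4.6⁴)/(8·36.0³·2.4) = 21.04 → N_a = 21
Actual rate k = Gd⁴/(8D³·21) = 2.4049 N/mm
Working load F = kδ = 2.4049·23 = 55.313 N
C = 36.0/4.6 = 7.8261; K_W = (4C−1)/(4C−4)+0.615/C = 1.1885
τ_max = K_W·8FD/(πd³) = 1.1885·52.095 = 61.912 MPa
τ_max > 46 MPa → exceeds allowable

(a) 21 coils; (b) NO, τ_max = 61.9 MPa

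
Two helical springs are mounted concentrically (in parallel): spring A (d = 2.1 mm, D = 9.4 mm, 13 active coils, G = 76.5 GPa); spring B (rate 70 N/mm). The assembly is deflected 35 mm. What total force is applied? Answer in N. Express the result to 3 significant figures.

3050 N

k_A = Gd⁴/(8D³N_a) = (76.5×10³)(2.1⁴)/(8·9.4³·13) = 17.224 N/mm
Parallel: k_eq = 17.224 + 70 = 87.224 N/mm
F = k_eq·δ = 87.224·35 = 3052.8 N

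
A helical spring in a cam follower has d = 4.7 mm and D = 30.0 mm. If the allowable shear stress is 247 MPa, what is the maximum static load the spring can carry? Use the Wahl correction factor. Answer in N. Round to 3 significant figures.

C = D/d = 30.0/4.7 = 6.3830
K_W = (4C−1)/(4C−4) + 0.615/C = 24.532/21.532 + 0.0964 = 1.2357
τ_max = K·8FD/(πd³) → F_max = τ_allow·πd³/(8DK)
F_max = 247·π·4.7³/(8·30.0·1.2357) = 80564/296.56 = 271.66 N

272 N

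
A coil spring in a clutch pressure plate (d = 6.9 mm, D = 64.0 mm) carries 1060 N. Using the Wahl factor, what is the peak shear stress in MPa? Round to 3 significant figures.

608 MPa

Spring index C = D/d = 64.0/6.9 = 9.2754
K_W = (4C−1)/(4C−4) + 0.615/C = 36.101/33.101 + 0.0663 = 1.1569
τ₀ = 8FD/(πd³) = 8·1060·64.0/(π·6.9³) = 542720/1032 = 525.87 MPa
τ_max = K·τ₀ = 1.1569 × 525.87 = 608.4 MPa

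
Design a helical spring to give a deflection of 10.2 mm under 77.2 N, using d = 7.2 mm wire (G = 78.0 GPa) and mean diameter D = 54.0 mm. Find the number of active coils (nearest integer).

22

Required rate k = F/δ = 77.2/10.2 = 7.5686 N/mm
N_a = Gd⁴/(8D³k) = (78.0×10³ × 7.2⁴)/(8 × 54.0³ × 7.5686)
    = 2.09616e+08 / 9.53429e+06 = 21.99 → 22 coils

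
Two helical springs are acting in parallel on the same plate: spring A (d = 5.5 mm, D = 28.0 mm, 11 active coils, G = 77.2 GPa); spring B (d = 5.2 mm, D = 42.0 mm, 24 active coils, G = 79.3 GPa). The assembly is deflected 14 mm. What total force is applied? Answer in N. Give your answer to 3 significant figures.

569 N

k_A = Gd⁴/(8D³N_a) = (77.2×10³)(5.5⁴)/(8·28.0³·11) = 36.569 N/mm
k_B = Gd⁴/(8D³N_a) = (79.3×10³)(5.2⁴)/(8·42.0³·24) = 4.076 N/mm
Parallel: k_eq = 36.569 + 4.076 = 40.645 N/mm
F = k_eq·δ = 40.645·14 = 569.03 N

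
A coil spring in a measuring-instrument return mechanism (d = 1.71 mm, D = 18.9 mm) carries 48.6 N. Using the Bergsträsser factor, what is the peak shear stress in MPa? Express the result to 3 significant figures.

Spring index C = D/d = 18.9/1.71 = 11.0526
K_B = (4C+2)/(4C−3) = 46.211/41.211 = 1.1213
τ₀ = 8FD/(πd³) = 8·48.6·18.9/(π·1.71³) = 7348.32/15.709 = 467.79 MPa
τ_max = K·τ₀ = 1.1213 × 467.79 = 524.54 MPa

525 MPa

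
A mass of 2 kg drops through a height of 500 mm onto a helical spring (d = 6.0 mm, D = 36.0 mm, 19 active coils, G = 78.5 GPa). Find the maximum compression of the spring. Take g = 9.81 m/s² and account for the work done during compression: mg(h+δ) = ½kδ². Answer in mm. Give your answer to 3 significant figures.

k = Gd⁴/(8D³N_a) = (78.5×10³)(6.0⁴)/(8·36.0³·19) = 14.346 N/mm
W = mg = 2 × 9.81 = 19.62 N
½kδ² − Wδ − Wh = 0 → δ = (W + √(W² + 2kWh))/k
δ = (19.62 + √(384.94 + 281464))/14.346 = (19.62 + 530.89)/14.346 = 38.375 mm

38.4 mm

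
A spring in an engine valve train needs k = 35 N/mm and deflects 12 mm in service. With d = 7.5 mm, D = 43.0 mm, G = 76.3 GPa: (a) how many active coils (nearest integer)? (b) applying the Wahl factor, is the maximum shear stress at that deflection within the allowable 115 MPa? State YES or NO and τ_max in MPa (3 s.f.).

(a) 11 coils; (b) NO, τ_max = 136 MPa

N_a = Gd⁴/(8D³k) = (76.3×10³)(7.5⁴)/(8·43.0³·35) = 10.84 → N_a = 11
Actual rate k = Gd⁴/(8D³·11) = 34.505 N/mm
Working load F = kδ = 34.505·12 = 414.06 N
C = 43.0/7.5 = 5.7333; K_W = (4C−1)/(4C−4)+0.615/C = 1.2657
τ_max = K_W·8FD/(πd³) = 1.2657·107.47 = 136.03 MPa
τ_max > 115 MPa → exceeds allowable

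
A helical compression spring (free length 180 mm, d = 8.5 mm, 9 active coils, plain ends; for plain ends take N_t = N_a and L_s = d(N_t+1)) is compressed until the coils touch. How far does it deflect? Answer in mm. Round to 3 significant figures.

95.0 mm

N_t = 9; L_s = 8.5·10 = 85 mm
δ_solid = L₀ − L_s = 180 − 85 = 95 mm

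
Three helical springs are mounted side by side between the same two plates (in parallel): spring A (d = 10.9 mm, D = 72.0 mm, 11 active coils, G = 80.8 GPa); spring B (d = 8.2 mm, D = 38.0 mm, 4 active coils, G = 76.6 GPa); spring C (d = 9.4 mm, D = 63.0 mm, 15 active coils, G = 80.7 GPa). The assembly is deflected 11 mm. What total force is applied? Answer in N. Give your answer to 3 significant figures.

2780 N

k_A = Gd⁴/(8D³N_a) = (80.8×10³)(10.9⁴)/(8·72.0³·11) = 34.725 N/mm
k_B = Gd⁴/(8D³N_a) = (76.6×10³)(8.2⁴)/(8·38.0³·4) = 197.23 N/mm
k_C = Gd⁴/(8D³N_a) = (80.7×10³)(9.4⁴)/(8·63.0³·15) = 20.998 N/mm
Parallel: k_eq = 34.725 + 197.23 + 20.998 = 252.96 N/mm
F = k_eq·δ = 252.96·11 = 2782.5 N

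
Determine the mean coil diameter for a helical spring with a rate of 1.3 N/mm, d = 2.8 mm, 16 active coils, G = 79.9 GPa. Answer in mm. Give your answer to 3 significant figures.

30.9 mm

D = (Gd⁴/(8N_a·k))^(1/3) = (79.9×10³·2.8⁴/(8·16·1.3))^(1/3)
  = (29513.8)^(1/3) = 30.9036 mm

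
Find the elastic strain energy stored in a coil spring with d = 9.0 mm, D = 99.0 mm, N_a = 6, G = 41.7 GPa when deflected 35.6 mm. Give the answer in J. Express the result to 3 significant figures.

k = Gd⁴/(8D³N_a) = (41.7×10³)(9.0⁴)/(8·99.0³·6) = 5.8743 N/mm
U = ½kδ² = 0.5 × 5.8743 × 35.6² = 3722.5 N·mm = 3.7225 J

3.72 J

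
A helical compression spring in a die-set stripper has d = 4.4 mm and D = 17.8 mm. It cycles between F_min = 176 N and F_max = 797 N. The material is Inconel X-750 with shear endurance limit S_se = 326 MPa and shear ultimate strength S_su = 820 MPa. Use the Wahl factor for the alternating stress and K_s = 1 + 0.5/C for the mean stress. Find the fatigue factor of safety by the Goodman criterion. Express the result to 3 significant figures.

C = D/d = 17.8/4.4 = 4.0455; K_W = (4C−1)/(4C−4)+0.615/C = 1.3983; K_s = 1+0.5/C = 1.1236
F_a = (F_max−F_min)/2 = 310.5 N; F_m = (F_max+F_min)/2 = 486.5 N
τ_a = K_W·8F_aD/(πd³) = 1.3983 × 165.22 = 231.03 MPa
τ_m = K_s·8F_mD/(πd³) = 1.1236 × 258.87 = 290.87 MPa
Goodman: 1/n_f = τ_a/S_se + τ_m/S_su = 231.03/326 + 290.87/820 = 0.70867 + 0.35472 = 1.0634
n_f = 1/1.0634 = 0.9404

0.940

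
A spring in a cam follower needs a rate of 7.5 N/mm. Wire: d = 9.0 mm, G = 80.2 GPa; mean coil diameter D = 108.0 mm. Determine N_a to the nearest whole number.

7

N_a = Gd⁴/(8D³k) = (80.2×10³ × 9.0⁴)/(8 × 108.0³ × 7.5)
    = 5.26192e+08 / 7.55827e+07 = 6.962 → 7 coils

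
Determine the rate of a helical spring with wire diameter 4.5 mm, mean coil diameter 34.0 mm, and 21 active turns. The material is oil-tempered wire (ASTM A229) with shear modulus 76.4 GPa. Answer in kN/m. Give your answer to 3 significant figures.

k = Gd⁴/(8D³N_a) = (76.4×10³ × 4.5⁴) / (8 × 34.0³ × 21)
  = 3.13288e+07 / 6.60307e+06 = 4.7446 N/mm

4.74 kN/m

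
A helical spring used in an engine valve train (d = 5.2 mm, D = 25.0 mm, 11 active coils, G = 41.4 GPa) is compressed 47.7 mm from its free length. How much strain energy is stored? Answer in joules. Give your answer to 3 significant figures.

25.0 J

k = Gd⁴/(8D³N_a) = (41.4×10³)(5.2⁴)/(8·25.0³·11) = 22.015 N/mm
U = ½kδ² = 0.5 × 22.015 × 47.7² = 25045 N·mm = 25.045 J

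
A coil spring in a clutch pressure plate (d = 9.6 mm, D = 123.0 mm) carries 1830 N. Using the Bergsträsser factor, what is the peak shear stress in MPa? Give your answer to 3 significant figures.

715 MPa

Spring index C = D/d = 123.0/9.6 = 12.8125
K_B = (4C+2)/(4C−3) = 53.250/48.250 = 1.1036
τ₀ = 8FD/(πd³) = 8·1830·123.0/(π·9.6³) = 1.80072e+06/2779.5 = 647.86 MPa
τ_max = K·τ₀ = 1.1036 × 647.86 = 715 MPa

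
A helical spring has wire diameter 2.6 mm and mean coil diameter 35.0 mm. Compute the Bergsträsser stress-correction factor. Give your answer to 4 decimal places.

C = D/d = 35.0/2.6 = 13.4615
K_B = (4C+2)/(4C−3) = 55.846/50.846 = 1.0983

1.0983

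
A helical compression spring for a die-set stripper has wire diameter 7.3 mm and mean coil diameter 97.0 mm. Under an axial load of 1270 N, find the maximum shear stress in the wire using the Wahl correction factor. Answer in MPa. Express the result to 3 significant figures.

893 MPa

Spring index C = D/d = 97.0/7.3 = 13.2877
K_W = (4C−1)/(4C−4) + 0.615/C = 52.151/49.151 + 0.0463 = 1.1073
τ₀ = 8FD/(πd³) = 8·1270·97.0/(π·7.3³) = 985520/1222.1 = 806.39 MPa
τ_max = K·τ₀ = 1.1073 × 806.39 = 892.94 MPa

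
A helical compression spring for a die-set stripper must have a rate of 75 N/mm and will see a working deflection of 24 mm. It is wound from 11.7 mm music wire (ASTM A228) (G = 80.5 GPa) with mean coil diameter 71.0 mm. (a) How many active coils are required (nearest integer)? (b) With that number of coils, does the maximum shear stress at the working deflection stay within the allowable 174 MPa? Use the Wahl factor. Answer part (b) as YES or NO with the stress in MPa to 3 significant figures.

(a) 7 coils; (b) NO, τ_max = 255 MPa

N_a = Gd⁴/(8D³k) = (80.5×10³)(11.7⁴)/(8·71.0³·75) = 7.024 → N_a = 7
Actual rate k = Gd⁴/(8D³·7) = 75.262 N/mm
Working load F = kδ = 75.262·24 = 1806.3 N
C = 71.0/11.7 = 6.0684; K_W = (4C−1)/(4C−4)+0.615/C = 1.2493
τ_max = K_W·8FD/(πd³) = 1.2493·203.91 = 254.74 MPa
τ_max > 174 MPa → exceeds allowable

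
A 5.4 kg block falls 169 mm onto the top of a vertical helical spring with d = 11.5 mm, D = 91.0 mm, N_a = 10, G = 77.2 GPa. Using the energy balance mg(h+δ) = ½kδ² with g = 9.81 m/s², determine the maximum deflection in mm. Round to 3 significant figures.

30.7 mm

k = Gd⁴/(8D³N_a) = (77.2×10³)(11.5⁴)/(8·91.0³·10) = 22.397 N/mm
W = mg = 5.4 × 9.81 = 52.974 N
½kδ² − Wδ − Wh = 0 → δ = (W + √(W² + 2kWh))/k
δ = (52.974 + √(2806.2 + 401027))/22.397 = (52.974 + 635.48)/22.397 = 30.738 mm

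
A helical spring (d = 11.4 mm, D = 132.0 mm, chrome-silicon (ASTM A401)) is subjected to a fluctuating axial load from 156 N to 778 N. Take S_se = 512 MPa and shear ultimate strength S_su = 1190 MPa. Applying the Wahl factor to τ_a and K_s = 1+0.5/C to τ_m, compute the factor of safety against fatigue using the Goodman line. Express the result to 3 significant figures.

C = D/d = 132.0/11.4 = 11.5789; K_W = (4C−1)/(4C−4)+0.615/C = 1.1240; K_s = 1+0.5/C = 1.0432
F_a = (F_max−F_min)/2 = 311 N; F_m = (F_max+F_min)/2 = 467 N
τ_a = K_W·8F_aD/(πd³) = 1.1240 × 70.56 = 79.31 MPa
τ_m = K_s·8F_mD/(πd³) = 1.0432 × 105.95 = 110.53 MPa
Goodman: 1/n_f = τ_a/S_se + τ_m/S_su = 79.31/512 + 110.53/1190 = 0.15490 + 0.09288 = 0.24778
n_f = 1/0.24778 = 4.036

4.04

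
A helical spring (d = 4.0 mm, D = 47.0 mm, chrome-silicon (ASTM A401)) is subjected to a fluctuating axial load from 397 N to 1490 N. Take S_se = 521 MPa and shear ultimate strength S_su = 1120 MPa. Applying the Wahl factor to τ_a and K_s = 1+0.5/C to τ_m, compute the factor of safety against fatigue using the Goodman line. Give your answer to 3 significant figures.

0.260

C = D/d = 47.0/4.0 = 11.7500; K_W = (4C−1)/(4C−4)+0.615/C = 1.1221; K_s = 1+0.5/C = 1.0426
F_a = (F_max−F_min)/2 = 546.5 N; F_m = (F_max+F_min)/2 = 943.5 N
τ_a = K_W·8F_aD/(πd³) = 1.1221 × 1022 = 1146.8 MPa
τ_m = K_s·8F_mD/(πd³) = 1.0426 × 1764.4 = 1839.5 MPa
Goodman: 1/n_f = τ_a/S_se + τ_m/S_su = 1146.8/521 + 1839.5/1120 = 2.20113 + 1.64240 = 3.8435
n_f = 1/3.8435 = 0.2602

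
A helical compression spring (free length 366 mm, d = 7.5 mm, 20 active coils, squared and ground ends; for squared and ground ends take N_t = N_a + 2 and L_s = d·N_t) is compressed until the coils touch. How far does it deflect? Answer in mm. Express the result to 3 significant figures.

N_t = 22; L_s = 7.5·22 = 165 mm
δ_solid = L₀ − L_s = 366 − 165 = 201 mm

201 mm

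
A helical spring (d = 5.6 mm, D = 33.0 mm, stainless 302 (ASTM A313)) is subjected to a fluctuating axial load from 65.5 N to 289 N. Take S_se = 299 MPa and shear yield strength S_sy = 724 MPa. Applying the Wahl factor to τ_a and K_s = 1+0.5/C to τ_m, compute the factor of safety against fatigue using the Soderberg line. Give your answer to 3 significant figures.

2.84

C = D/d = 33.0/5.6 = 5.8929; K_W = (4C−1)/(4C−4)+0.615/C = 1.2576; K_s = 1+0.5/C = 1.0848
F_a = (F_max−F_min)/2 = 111.75 N; F_m = (F_max+F_min)/2 = 177.25 N
τ_a = K_W·8F_aD/(πd³) = 1.2576 × 53.473 = 67.251 MPa
τ_m = K_s·8F_mD/(πd³) = 1.0848 × 84.816 = 92.012 MPa
Soderberg: 1/n_f = τ_a/S_se + τ_m/S_sy = 67.251/299 + 92.012/724 = 0.22492 + 0.12709 = 0.35201
n_f = 1/0.35201 = 2.841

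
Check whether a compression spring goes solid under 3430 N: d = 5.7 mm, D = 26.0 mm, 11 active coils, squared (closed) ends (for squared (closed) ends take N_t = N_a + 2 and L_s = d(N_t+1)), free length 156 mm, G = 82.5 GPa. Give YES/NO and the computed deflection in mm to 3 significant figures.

k = Gd⁴/(8D³N_a) = (82.5×10³)(5.7⁴)/(8·26.0³·11) = 56.305 N/mm
N_t = 13; L_s = 5.7·14 = 79.8 mm; δ_solid = L₀ − L_s = 156 − 79.8 = 76.2 mm
δ = F/k = 3430/56.305 = 60.918 mm
δ < δ_solid → spring does not go solid

NO, δ = 60.9 mm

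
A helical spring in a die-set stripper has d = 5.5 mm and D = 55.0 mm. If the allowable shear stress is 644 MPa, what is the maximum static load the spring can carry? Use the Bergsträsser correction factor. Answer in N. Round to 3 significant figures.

C = D/d = 55.0/5.5 = 10.0000
K_B = (4C+2)/(4C−3) = 42.000/37.000 = 1.1351
τ_max = K·8FD/(πd³) → F_max = τ_allow·πd³/(8DK)
F_max = 644·π·5.5³/(8·55.0·1.1351) = 3.3661e+05/499.46 = 673.94 N

674 N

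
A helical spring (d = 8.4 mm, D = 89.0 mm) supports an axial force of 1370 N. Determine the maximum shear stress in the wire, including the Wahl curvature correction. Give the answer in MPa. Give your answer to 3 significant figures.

595 MPa

Spring index C = D/d = 89.0/8.4 = 10.5952
K_W = (4C−1)/(4C−4) + 0.615/C = 41.381/38.381 + 0.0580 = 1.1362
τ₀ = 8FD/(πd³) = 8·1370·89.0/(π·8.4³) = 975440/1862 = 523.86 MPa
τ_max = K·τ₀ = 1.1362 × 523.86 = 595.21 MPa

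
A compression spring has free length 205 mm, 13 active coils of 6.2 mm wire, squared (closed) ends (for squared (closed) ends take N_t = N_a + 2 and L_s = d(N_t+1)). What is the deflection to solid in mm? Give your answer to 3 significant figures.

106 mm

N_t = 15; L_s = 6.2·16 = 99.2 mm
δ_solid = L₀ − L_s = 205 − 99.2 = 105.8 mm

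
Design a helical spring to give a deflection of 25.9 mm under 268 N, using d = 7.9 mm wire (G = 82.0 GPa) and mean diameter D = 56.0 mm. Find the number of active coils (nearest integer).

Required rate k = F/δ = 268/25.9 = 10.347 N/mm
N_a = Gd⁴/(8D³k) = (82.0×10³ × 7.9⁴)/(8 × 56.0³ × 10.347)
    = 3.19391e+08 / 1.45375e+07 = 21.97 → 22 coils

22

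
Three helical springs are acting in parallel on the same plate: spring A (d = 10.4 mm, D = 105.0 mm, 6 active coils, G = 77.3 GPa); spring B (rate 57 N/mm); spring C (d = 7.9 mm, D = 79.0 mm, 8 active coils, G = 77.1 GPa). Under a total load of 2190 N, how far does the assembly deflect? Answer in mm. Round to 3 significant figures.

26.5 mm

k_A = Gd⁴/(8D³N_a) = (77.3×10³)(10.4⁴)/(8·105.0³·6) = 16.274 N/mm
k_C = Gd⁴/(8D³N_a) = (77.1×10³)(7.9⁴)/(8·79.0³·8) = 9.517 N/mm
Parallel: k_eq = 16.274 + 57 + 9.517 = 82.791 N/mm
δ = F/k_eq = 2190/82.791 = 26.452 mm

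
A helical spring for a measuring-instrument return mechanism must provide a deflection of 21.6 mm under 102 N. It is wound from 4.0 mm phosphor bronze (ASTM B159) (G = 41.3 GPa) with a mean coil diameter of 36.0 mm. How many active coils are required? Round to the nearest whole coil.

Required rate k = F/δ = 102/21.6 = 4.7222 N/mm
N_a = Gd⁴/(8D³k) = (41.3×10³ × 4.0⁴)/(8 × 36.0³ × 4.7222)
    = 1.05728e+07 / 1.76256e+06 = 5.999 → 6 coils

6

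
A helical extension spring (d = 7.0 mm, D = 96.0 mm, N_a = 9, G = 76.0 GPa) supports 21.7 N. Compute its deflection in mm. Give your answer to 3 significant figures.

k = Gd⁴/(8D³N_a) = (76.0×10³)(7.0⁴)/(8·96.0³·9) = 2.8646 N/mm
δ = F/k = 21.7 / 2.8646 = 7.5753 mm

7.58 mm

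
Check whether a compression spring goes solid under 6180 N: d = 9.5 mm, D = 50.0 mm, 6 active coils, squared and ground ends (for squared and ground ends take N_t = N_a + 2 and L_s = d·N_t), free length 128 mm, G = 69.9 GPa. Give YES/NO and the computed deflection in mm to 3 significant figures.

k = Gd⁴/(8D³N_a) = (69.9×10³)(9.5⁴)/(8·50.0³·6) = 94.89 N/mm
N_t = 8; L_s = 9.5·8 = 76 mm; δ_solid = L₀ − L_s = 128 − 76 = 52 mm
δ = F/k = 6180/94.89 = 65.128 mm
δ ≥ δ_solid → spring goes solid

YES, δ = 65.1 mm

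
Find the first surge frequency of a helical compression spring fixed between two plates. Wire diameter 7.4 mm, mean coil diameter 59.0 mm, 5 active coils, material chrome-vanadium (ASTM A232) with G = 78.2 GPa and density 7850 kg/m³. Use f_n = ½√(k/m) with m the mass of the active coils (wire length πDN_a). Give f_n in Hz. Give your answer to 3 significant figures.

k = Gd⁴/(8D³N_a) = (78.2×10³)(7.4⁴)/(8·59.0³·5) = 28.544 N/mm = 28544 N/m
Wire length L = πDN_a = π·59.0·5 = 926.77 mm
m = ρ·(πd²/4)·L = 7850 × 43.008×10⁻⁶ m² × 0.92677 m = 0.31289 kg
f_n = ½√(k/m) = 0.5·√(28544/0.31289) = 0.5·√(91227) = 151.02 Hz

151 Hz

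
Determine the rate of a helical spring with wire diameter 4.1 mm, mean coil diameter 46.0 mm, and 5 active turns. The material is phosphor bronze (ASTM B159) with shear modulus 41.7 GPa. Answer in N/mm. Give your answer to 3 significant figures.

k = Gd⁴/(8D³N_a) = (41.7×10³ × 4.1⁴) / (8 × 46.0³ × 5)
  = 1.17834e+07 / 3.89344e+06 = 3.0265 N/mm

3.03 N/mm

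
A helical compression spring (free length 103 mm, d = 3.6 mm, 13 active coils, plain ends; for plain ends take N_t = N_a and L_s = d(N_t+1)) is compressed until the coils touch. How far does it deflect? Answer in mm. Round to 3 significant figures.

52.6 mm

N_t = 13; L_s = 3.6·14 = 50.4 mm
δ_solid = L₀ − L_s = 103 − 50.4 = 52.6 mm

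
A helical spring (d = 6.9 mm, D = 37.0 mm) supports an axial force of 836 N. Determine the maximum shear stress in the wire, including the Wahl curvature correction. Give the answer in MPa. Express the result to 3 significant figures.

Spring index C = D/d = 37.0/6.9 = 5.3623
K_W = (4C−1)/(4C−4) + 0.615/C = 20.449/17.449 + 0.1147 = 1.2866
τ₀ = 8FD/(πd³) = 8·836·37.0/(π·6.9³) = 247456/1032 = 239.77 MPa
τ_max = K·τ₀ = 1.2866 × 239.77 = 308.5 MPa

308 MPa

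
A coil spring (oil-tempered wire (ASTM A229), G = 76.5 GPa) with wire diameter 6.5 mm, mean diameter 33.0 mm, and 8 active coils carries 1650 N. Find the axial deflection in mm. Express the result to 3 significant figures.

27.8 mm

k = Gd⁴/(8D³N_a) = (76.5×10³)(6.5⁴)/(8·33.0³·8) = 59.374 N/mm
δ = F/k = 1650 / 59.374 = 27.79 mm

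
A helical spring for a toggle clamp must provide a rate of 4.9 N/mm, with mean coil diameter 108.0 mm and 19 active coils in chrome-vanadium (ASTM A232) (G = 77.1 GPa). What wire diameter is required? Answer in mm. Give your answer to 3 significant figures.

d = (8D³N_a·k / G)^(1/4) = (8·108.0³·19·4.9 / (77.1×10³))^0.25
  = (12169)^0.25 = 10.5030 mm

10.5 mm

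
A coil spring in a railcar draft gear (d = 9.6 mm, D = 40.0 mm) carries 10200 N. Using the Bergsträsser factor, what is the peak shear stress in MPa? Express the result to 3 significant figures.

Spring index C = D/d = 40.0/9.6 = 4.1667
K_B = (4C+2)/(4C−3) = 18.667/13.667 = 1.3659
τ₀ = 8FD/(πd³) = 8·10200·40.0/(π·9.6³) = 3.264e+06/2779.5 = 1174.3 MPa
τ_max = K·τ₀ = 1.3659 × 1174.3 = 1603.9 MPa

1600 MPa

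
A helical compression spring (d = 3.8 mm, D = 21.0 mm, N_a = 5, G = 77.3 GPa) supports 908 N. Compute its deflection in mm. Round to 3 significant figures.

k = Gd⁴/(8D³N_a) = (77.3×10³)(3.8⁴)/(8·21.0³·5) = 43.511 N/mm
δ = F/k = 908 / 43.511 = 20.868 mm

20.9 mm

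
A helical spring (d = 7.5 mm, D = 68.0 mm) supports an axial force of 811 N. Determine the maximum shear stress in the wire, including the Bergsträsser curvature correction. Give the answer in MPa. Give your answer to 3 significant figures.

383 MPa

Spring index C = D/d = 68.0/7.5 = 9.0667
K_B = (4C+2)/(4C−3) = 38.267/33.267 = 1.1503
τ₀ = 8FD/(πd³) = 8·811·68.0/(π·7.5³) = 441184/1325.4 = 332.88 MPa
τ_max = K·τ₀ = 1.1503 × 332.88 = 382.91 MPa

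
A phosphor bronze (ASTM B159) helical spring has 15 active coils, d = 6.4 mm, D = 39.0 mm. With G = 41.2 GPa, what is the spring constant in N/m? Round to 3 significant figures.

k = Gd⁴/(8D³N_a) = (41.2×10³ × 6.4⁴) / (8 × 39.0³ × 15)
  = 6.91221e+07 / 7.11828e+06 = 9.7105 N/mm = 9710.5 N/m

9710 N/m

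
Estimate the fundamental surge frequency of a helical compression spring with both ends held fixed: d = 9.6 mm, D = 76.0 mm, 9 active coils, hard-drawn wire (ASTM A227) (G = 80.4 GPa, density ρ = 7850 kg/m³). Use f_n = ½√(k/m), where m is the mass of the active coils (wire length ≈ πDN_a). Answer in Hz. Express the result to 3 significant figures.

66.5 Hz

k = Gd⁴/(8D³N_a) = (80.4×10³)(9.6⁴)/(8·76.0³·9) = 21.606 N/mm = 21606 N/m
Wire length L = πDN_a = π·76.0·9 = 2148.8 mm
m = ρ·(πd²/4)·L = 7850 × 72.382×10⁻⁶ m² × 2.1488 m = 1.221 kg
f_n = ½√(k/m) = 0.5·√(21606/1.221) = 0.5·√(17695) = 66.512 Hz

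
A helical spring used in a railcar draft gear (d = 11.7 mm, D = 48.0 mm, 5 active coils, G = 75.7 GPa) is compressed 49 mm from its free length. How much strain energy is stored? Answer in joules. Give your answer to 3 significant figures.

k = Gd⁴/(8D³N_a) = (75.7×10³)(11.7⁴)/(8·48.0³·5) = 320.67 N/mm
U = ½kδ² = 0.5 × 320.67 × 49² = 3.8496e+05 N·mm = 384.96 J

385 J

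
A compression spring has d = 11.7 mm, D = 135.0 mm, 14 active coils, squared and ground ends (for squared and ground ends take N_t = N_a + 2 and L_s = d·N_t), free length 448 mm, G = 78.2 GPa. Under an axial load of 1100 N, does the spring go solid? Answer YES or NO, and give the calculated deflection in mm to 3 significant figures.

k = Gd⁴/(8D³N_a) = (78.2×10³)(11.7⁴)/(8·135.0³·14) = 5.3178 N/mm
N_t = 16; L_s = 11.7·16 = 187.2 mm; δ_solid = L₀ − L_s = 448 − 187.2 = 260.8 mm
δ = F/k = 1100/5.3178 = 206.85 mm
δ < δ_solid → spring does not go solid

NO, δ = 207 mm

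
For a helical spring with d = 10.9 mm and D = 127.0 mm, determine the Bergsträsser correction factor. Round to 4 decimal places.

C = D/d = 127.0/10.9 = 11.6514
K_B = (4C+2)/(4C−3) = 48.606/43.606 = 1.1147

1.1147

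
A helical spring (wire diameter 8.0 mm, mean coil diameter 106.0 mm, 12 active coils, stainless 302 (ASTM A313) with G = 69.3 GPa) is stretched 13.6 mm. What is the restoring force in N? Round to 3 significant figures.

33.8 N

k = Gd⁴/(8D³N_a) = (69.3×10³)(8.0⁴)/(8·106.0³·12) = 2.4826 N/mm
F = k·δ = 2.4826 × 13.6 = 33.763 N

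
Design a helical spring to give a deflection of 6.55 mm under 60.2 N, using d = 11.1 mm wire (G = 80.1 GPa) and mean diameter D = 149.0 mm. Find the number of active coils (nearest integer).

5

Required rate k = F/δ = 60.2/6.55 = 9.1908 N/mm
N_a = Gd⁴/(8D³k) = (80.1×10³ × 11.1⁴)/(8 × 149.0³ × 9.1908)
    = 1.21597e+09 / 2.43223e+08 = 4.999 → 5 coils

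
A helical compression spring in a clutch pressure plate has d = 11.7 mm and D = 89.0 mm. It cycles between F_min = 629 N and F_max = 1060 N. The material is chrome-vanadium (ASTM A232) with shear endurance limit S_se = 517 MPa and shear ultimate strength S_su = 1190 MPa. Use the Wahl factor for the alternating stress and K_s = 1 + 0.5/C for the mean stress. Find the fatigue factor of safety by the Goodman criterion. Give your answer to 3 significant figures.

C = D/d = 89.0/11.7 = 7.6068; K_W = (4C−1)/(4C−4)+0.615/C = 1.1944; K_s = 1+0.5/C = 1.0657
F_a = (F_max−F_min)/2 = 215.5 N; F_m = (F_max+F_min)/2 = 844.5 N
τ_a = K_W·8F_aD/(πd³) = 1.1944 × 30.494 = 36.421 MPa
τ_m = K_s·8F_mD/(πd³) = 1.0657 × 119.5 = 127.36 MPa
Goodman: 1/n_f = τ_a/S_se + τ_m/S_su = 36.421/517 + 127.36/1190 = 0.07045 + 0.10702 = 0.17747
n_f = 1/0.17747 = 5.635

5.63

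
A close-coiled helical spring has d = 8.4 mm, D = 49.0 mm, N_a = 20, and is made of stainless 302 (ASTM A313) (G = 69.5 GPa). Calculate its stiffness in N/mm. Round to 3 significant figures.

18.4 N/mm

k = Gd⁴/(8D³N_a) = (69.5×10³ × 8.4⁴) / (8 × 49.0³ × 20)
  = 3.46021e+08 / 1.88238e+07 = 18.382 N/mm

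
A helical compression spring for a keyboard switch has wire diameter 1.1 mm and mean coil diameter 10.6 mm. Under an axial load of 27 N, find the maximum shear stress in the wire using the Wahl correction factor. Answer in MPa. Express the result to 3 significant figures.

630 MPa

Spring index C = D/d = 10.6/1.1 = 9.6364
K_W = (4C−1)/(4C−4) + 0.615/C = 37.545/34.545 + 0.0638 = 1.1507
τ₀ = 8FD/(πd³) = 8·27·10.6/(π·1.1³) = 2289.6/4.1815 = 547.56 MPa
τ_max = K·τ₀ = 1.1507 × 547.56 = 630.06 MPa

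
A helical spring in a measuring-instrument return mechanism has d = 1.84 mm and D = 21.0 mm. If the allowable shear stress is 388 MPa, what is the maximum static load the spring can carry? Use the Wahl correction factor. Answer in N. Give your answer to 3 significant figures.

40.1 N

C = D/d = 21.0/1.84 = 11.4130
K_W = (4C−1)/(4C−4) + 0.615/C = 44.652/41.652 + 0.0539 = 1.1259
τ_max = K·8FD/(πd³) → F_max = τ_allow·πd³/(8DK)
F_max = 388·π·1.84³/(8·21.0·1.1259) = 7593.4/189.15 = 40.144 N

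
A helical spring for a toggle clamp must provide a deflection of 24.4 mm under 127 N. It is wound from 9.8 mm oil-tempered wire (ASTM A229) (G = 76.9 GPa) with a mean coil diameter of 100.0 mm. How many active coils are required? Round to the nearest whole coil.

17

Required rate k = F/δ = 127/24.4 = 5.2049 N/mm
N_a = Gd⁴/(8D³k) = (76.9×10³ × 9.8⁴)/(8 × 100.0³ × 5.2049)
    = 7.09301e+08 / 4.16393e+07 = 17.03 → 17 coils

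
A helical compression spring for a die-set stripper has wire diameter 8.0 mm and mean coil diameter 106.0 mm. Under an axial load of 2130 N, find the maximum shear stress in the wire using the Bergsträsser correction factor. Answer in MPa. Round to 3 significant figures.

Spring index C = D/d = 106.0/8.0 = 13.2500
K_B = (4C+2)/(4C−3) = 55.000/50.000 = 1.1000
τ₀ = 8FD/(πd³) = 8·2130·106.0/(π·8.0³) = 1.80624e+06/1608.5 = 1122.9 MPa
τ_max = K·τ₀ = 1.1000 × 1122.9 = 1235.2 MPa

1240 MPa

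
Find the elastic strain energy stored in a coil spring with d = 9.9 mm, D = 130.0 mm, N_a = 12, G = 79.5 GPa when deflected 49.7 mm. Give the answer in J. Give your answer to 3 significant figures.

k = Gd⁴/(8D³N_a) = (79.5×10³)(9.9⁴)/(8·130.0³·12) = 3.6208 N/mm
U = ½kδ² = 0.5 × 3.6208 × 49.7² = 4471.9 N·mm = 4.4719 J

4.47 J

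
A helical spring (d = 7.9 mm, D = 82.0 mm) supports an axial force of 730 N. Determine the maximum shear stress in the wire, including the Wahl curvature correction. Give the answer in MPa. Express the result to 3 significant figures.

352 MPa

Spring index C = D/d = 82.0/7.9 = 10.3797
K_W = (4C−1)/(4C−4) + 0.615/C = 40.519/37.519 + 0.0592 = 1.1392
τ₀ = 8FD/(πd³) = 8·730·82.0/(π·7.9³) = 478880/1548.9 = 309.17 MPa
τ_max = K·τ₀ = 1.1392 × 309.17 = 352.21 MPa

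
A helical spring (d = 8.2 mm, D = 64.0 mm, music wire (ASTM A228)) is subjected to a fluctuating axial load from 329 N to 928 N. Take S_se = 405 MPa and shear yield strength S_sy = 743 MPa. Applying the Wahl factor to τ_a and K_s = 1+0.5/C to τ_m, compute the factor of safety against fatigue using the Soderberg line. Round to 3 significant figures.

1.90

C = D/d = 64.0/8.2 = 7.8049; K_W = (4C−1)/(4C−4)+0.615/C = 1.1890; K_s = 1+0.5/C = 1.0641
F_a = (F_max−F_min)/2 = 299.5 N; F_m = (F_max+F_min)/2 = 628.5 N
τ_a = K_W·8F_aD/(πd³) = 1.1890 × 88.527 = 105.26 MPa
τ_m = K_s·8F_mD/(πd³) = 1.0641 × 185.77 = 197.67 MPa
Soderberg: 1/n_f = τ_a/S_se + τ_m/S_sy = 105.26/405 + 197.67/743 = 0.25990 + 0.26605 = 0.52595
n_f = 1/0.52595 = 1.901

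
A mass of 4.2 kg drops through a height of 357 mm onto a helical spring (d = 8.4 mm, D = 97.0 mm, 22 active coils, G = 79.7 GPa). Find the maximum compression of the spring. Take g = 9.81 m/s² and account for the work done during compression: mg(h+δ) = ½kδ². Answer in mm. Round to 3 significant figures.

127 mm

k = Gd⁴/(8D³N_a) = (79.7×10³)(8.4⁴)/(8·97.0³·22) = 2.4703 N/mm
W = mg = 4.2 × 9.81 = 41.202 N
½kδ² − Wδ − Wh = 0 → δ = (W + √(W² + 2kWh))/k
δ = (41.202 + √(1697.6 + 72671.5))/2.4703 = (41.202 + 272.71)/2.4703 = 127.07 mm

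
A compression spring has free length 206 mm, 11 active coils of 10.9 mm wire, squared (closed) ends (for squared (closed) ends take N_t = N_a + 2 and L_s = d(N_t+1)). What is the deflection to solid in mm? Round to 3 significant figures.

53.4 mm

N_t = 13; L_s = 10.9·14 = 152.6 mm
δ_solid = L₀ − L_s = 206 − 152.6 = 53.4 mm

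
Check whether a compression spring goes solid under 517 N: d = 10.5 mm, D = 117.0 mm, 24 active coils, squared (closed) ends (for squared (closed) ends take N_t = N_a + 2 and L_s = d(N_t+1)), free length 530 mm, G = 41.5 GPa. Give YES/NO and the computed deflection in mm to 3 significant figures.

k = Gd⁴/(8D³N_a) = (41.5×10³)(10.5⁴)/(8·117.0³·24) = 1.6404 N/mm
N_t = 26; L_s = 10.5·27 = 283.5 mm; δ_solid = L₀ − L_s = 530 − 283.5 = 246.5 mm
δ = F/k = 517/1.6404 = 315.17 mm
δ ≥ δ_solid → spring goes solid

YES, δ = 315 mm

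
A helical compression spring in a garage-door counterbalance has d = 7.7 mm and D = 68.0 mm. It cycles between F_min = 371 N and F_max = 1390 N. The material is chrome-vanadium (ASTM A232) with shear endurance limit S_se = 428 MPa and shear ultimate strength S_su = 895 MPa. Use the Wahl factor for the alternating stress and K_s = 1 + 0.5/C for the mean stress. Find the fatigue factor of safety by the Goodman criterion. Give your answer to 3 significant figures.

1.09

C = D/d = 68.0/7.7 = 8.8312; K_W = (4C−1)/(4C−4)+0.615/C = 1.1654; K_s = 1+0.5/C = 1.0566
F_a = (F_max−F_min)/2 = 509.5 N; F_m = (F_max+F_min)/2 = 880.5 N
τ_a = K_W·8F_aD/(πd³) = 1.1654 × 193.25 = 225.22 MPa
τ_m = K_s·8F_mD/(πd³) = 1.0566 × 333.97 = 352.88 MPa
Goodman: 1/n_f = τ_a/S_se + τ_m/S_su = 225.22/428 + 352.88/895 = 0.52621 + 0.39428 = 0.92048
n_f = 1/0.92048 = 1.086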